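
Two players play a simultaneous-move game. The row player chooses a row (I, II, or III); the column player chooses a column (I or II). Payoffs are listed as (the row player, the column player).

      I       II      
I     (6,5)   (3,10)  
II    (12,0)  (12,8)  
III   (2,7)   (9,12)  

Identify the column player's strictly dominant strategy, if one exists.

Check whether one of the column player's strategies beats all alternatives regardless of what the opponent does.
II strictly dominates: vs I: 10 > 5; vs II: 8 > 0; vs III: 12 > 7.

II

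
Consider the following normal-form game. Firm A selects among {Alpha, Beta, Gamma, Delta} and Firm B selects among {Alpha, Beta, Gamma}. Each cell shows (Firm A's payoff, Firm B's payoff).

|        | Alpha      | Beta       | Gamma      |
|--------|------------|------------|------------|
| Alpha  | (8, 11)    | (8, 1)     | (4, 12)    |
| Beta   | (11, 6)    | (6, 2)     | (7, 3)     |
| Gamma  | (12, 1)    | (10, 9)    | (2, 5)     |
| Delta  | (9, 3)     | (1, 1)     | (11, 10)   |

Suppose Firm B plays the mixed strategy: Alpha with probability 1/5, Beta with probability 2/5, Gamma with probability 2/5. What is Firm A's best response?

Compute Firm A's expected payoff from each pure strategy against the given mix.
Alpha: (1/5)·8 + (2/5)·8 + (2/5)·4 = 32/5
Beta: (1/5)·11 + (2/5)·6 + (2/5)·7 = 37/5
Gamma: (1/5)·12 + (2/5)·10 + (2/5)·2 = 36/5
Delta: (1/5)·9 + (2/5)·1 + (2/5)·11 = 33/5
Highest expected payoff is 37/5, from Beta.

Beta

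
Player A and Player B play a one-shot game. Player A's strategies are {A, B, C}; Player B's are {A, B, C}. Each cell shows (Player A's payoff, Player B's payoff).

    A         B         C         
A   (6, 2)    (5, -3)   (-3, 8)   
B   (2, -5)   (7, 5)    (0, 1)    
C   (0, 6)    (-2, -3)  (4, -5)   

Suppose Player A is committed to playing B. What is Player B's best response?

B

With Player A fixed at B, Player B's payoffs are: A → -5, B → 5, C → 1.
The maximum is 5, achieved by B.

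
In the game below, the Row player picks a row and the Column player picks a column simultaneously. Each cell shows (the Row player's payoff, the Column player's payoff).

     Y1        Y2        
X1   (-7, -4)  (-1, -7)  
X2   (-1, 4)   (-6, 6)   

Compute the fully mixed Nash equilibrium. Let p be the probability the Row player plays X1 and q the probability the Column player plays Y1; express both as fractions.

p = 2/5, q = 5/11

In a mixed NE each player is indifferent between their pure strategies, so the opponent's mix sets the indifference.
The Column player indifferent between Y1 and Y2: p·(-4) + (1−p)·4 = p·(-7) + (1−p)·6 ⟹ 4 + (-8)p = 6 + (-13)p ⟹ p = 2/5.
The Row player indifferent between X1 and X2: q·(-7) + (1−q)·(-1) = q·(-1) + (1−q)·(-6) ⟹ (-1) + (-6)q = (-6) + 5q ⟹ q = 5/11.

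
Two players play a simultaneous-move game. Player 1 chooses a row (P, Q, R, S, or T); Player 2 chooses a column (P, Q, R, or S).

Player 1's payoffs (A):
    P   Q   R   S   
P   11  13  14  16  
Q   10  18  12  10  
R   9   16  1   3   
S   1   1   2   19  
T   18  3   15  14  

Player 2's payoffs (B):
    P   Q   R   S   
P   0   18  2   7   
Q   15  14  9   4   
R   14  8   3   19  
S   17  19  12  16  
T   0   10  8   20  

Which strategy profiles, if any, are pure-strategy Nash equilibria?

Check mutual best responses: a cell is a NE iff neither player can gain by unilaterally deviating.
Player 1's best responses — vs P: T (payoff 18); vs Q: Q (payoff 18); vs R: T (payoff 15); vs S: S (payoff 19).
Player 2's best responses — vs P: Q (payoff 18); vs Q: P (payoff 15); vs R: S (payoff 19); vs S: Q (payoff 19); vs T: S (payoff 20).
No cell has both players best-responding. For instance, Player 1's best reply to S is S, but against S Player 2 prefers Q over S.

No pure-strategy Nash equilibrium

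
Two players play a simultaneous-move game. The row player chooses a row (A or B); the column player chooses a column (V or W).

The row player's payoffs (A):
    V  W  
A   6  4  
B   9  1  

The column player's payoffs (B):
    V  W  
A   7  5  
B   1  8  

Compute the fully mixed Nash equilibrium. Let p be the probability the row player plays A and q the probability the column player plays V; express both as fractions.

In a mixed NE each player is indifferent between their pure strategies, so the opponent's mix sets the indifference.
The column player indifferent between V and W: p·7 + (1−p)·1 = p·5 + (1−p)·8 ⟹ 1 + 6p = 8 + (-3)p ⟹ p = 7/9.
The row player indifferent between A and B: q·6 + (1−q)·4 = q·9 + (1−q)·1 ⟹ 4 + 2q = 1 + 8q ⟹ q = 1/2.

p = 7/9, q = 1/2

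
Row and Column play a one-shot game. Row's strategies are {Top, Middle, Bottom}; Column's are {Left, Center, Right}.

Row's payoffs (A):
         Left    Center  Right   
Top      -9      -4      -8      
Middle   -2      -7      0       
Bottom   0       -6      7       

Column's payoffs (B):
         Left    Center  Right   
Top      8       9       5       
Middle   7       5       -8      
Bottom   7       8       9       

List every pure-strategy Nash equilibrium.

Find each player's best response to every opponent strategy; NE are the intersections.
Row's best responses — vs Left: Bottom (payoff 0); vs Center: Top (payoff -4); vs Right: Bottom (payoff 7).
Column's best responses — vs Top: Center (payoff 9); vs Middle: Left (payoff 7); vs Bottom: Right (payoff 9).
Mutual best responses occur at (Top, Center) and (Bottom, Right); at each, neither player gains by switching.

(Top, Center) and (Bottom, Right)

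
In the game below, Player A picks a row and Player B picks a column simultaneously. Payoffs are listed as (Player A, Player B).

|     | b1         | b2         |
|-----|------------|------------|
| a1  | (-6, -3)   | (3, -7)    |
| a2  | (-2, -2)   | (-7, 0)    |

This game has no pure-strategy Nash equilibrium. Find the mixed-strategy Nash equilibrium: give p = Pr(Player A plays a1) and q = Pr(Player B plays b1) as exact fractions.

p = 1/3, q = 5/7

In a mixed NE each player is indifferent between their pure strategies, so the opponent's mix sets the indifference.
Player B indifferent between b1 and b2: p·(-3) + (1−p)·(-2) = p·(-7) + (1−p)·0 ⟹ (-2) + (-1)p = 0 + (-7)p ⟹ p = 1/3.
Player A indifferent between a1 and a2: q·(-6) + (1−q)·3 = q·(-2) + (1−q)·(-7) ⟹ 3 + (-9)q = (-7) + 5q ⟹ q = 5/7.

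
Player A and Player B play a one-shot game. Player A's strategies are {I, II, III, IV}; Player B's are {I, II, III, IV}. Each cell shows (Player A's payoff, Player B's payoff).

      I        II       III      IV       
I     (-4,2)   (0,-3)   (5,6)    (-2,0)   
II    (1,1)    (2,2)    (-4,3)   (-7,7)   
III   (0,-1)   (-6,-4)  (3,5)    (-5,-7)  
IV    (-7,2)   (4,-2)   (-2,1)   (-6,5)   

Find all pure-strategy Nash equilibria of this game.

(I, III)

A profile is a Nash equilibrium when each player is best-responding to the other.
Player A's best responses — vs I: II (payoff 1); vs II: IV (payoff 4); vs III: I (payoff 5); vs IV: I (payoff -2).
Player B's best responses — vs I: III (payoff 6); vs II: IV (payoff 7); vs III: III (payoff 5); vs IV: IV (payoff 5).
The only mutual best response is (I, III); neither player gains by switching there.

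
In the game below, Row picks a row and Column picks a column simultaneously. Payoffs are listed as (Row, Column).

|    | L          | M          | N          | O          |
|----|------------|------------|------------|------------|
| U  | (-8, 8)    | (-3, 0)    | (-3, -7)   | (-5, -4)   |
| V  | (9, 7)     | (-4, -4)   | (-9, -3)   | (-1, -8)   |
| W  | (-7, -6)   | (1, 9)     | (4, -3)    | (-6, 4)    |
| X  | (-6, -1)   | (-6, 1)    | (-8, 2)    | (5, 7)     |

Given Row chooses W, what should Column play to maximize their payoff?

M

With Row fixed at W, Column's payoffs are: L → -6, M → 9, N → -3, O → 4.
The maximum is 9, achieved by M.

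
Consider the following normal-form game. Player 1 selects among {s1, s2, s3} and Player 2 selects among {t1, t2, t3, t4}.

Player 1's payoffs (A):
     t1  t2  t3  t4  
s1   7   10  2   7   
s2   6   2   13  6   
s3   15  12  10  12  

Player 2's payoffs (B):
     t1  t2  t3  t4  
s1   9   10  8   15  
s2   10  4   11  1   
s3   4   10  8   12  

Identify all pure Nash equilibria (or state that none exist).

Check mutual best responses: a cell is a NE iff neither player can gain by unilaterally deviating.
Player 1's best responses — vs t1: s3 (payoff 15); vs t2: s3 (payoff 12); vs t3: s2 (payoff 13); vs t4: s3 (payoff 12).
Player 2's best responses — vs s1: t4 (payoff 15); vs s2: t3 (payoff 11); vs s3: t4 (payoff 12).
Mutual best responses occur at (s2, t3) and (s3, t4); at each, neither player gains by switching.

(s2, t3) and (s3, t4)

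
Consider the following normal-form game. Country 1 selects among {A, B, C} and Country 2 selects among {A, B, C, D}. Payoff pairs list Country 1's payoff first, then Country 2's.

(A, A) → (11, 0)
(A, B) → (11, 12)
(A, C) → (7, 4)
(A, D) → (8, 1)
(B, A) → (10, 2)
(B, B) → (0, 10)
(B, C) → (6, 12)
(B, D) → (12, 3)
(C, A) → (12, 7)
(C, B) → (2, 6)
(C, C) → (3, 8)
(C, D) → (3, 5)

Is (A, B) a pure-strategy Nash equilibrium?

Holding Country 2 at B: Country 1 gets 11 from A, versus 0 from B, 2 from C. No profitable deviation for Country 1.
Holding Country 1 at A: Country 2 gets 12 from B, versus 0 from A, 4 from C, 1 from D. No profitable deviation for Country 2 either.

Yes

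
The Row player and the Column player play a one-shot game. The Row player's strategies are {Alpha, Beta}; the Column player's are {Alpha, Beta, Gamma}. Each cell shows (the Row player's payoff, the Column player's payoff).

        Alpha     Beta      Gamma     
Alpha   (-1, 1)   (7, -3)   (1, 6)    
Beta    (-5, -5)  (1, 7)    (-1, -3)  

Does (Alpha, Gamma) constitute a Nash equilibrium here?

Yes

Holding the Column player at Gamma: the Row player gets 1 from Alpha, versus -1 from Beta. No profitable deviation for the Row player.
Holding the Row player at Alpha: the Column player gets 6 from Gamma, versus 1 from Alpha, -3 from Beta. No profitable deviation for the Column player either.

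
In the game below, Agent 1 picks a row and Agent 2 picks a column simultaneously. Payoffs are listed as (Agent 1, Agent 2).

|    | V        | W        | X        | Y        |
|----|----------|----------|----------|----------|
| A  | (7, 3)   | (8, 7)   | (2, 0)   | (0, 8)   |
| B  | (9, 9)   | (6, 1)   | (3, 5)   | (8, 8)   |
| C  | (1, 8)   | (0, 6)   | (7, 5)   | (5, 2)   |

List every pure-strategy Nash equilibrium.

Find each player's best response to every opponent strategy; NE are the intersections.
Agent 1's best responses — vs V: B (payoff 9); vs W: A (payoff 8); vs X: C (payoff 7); vs Y: B (payoff 8).
Agent 2's best responses — vs A: Y (payoff 8); vs B: V (payoff 9); vs C: V (payoff 8).
The only mutual best response is (B, V); neither player gains by switching there.

(B, V)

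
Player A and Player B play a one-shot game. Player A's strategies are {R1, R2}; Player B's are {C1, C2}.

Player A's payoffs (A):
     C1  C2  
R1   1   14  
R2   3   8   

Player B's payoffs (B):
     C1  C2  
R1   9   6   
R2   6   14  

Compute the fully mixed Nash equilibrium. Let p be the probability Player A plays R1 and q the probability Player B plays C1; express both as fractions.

In a mixed NE each player is indifferent between their pure strategies, so the opponent's mix sets the indifference.
Player B indifferent between C1 and C2: p·9 + (1−p)·6 = p·6 + (1−p)·14 ⟹ 6 + 3p = 14 + (-8)p ⟹ p = 8/11.
Player A indifferent between R1 and R2: q·1 + (1−q)·14 = q·3 + (1−q)·8 ⟹ 14 + (-13)q = 8 + (-5)q ⟹ q = 3/4.

p = 8/11, q = 3/4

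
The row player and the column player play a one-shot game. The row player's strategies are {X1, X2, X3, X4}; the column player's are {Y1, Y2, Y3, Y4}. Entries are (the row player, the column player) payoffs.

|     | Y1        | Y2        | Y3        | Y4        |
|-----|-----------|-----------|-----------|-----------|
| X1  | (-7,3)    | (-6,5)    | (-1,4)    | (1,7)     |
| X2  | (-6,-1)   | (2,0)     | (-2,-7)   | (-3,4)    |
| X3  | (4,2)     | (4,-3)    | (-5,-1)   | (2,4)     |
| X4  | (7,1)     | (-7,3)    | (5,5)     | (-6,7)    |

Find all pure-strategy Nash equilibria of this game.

Check mutual best responses: a cell is a NE iff neither player can gain by unilaterally deviating.
The row player's best responses — vs Y1: X4 (payoff 7); vs Y2: X3 (payoff 4); vs Y3: X4 (payoff 5); vs Y4: X3 (payoff 2).
The column player's best responses — vs X1: Y4 (payoff 7); vs X2: Y4 (payoff 4); vs X3: Y4 (payoff 4); vs X4: Y4 (payoff 7).
The only mutual best response is (X3, Y4); neither player gains by switching there.

(X3, Y4)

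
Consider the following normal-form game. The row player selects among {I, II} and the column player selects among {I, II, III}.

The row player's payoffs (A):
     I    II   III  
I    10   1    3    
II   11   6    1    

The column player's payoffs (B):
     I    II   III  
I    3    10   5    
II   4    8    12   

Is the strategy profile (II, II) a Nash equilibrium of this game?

Holding the column player at II: the row player gets 6 from II, versus 1 from I. No profitable deviation for the row player.
Holding the row player at II: the column player gets 8 from II but could get 12 by switching to III. The column player has a profitable deviation.

No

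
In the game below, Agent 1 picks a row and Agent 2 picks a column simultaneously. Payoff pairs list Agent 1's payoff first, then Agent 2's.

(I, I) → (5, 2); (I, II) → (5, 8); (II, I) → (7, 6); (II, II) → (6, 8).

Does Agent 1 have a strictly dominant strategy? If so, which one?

II

A strategy is strictly dominant if it gives Agent 1 a strictly higher payoff than every other strategy, against every choice by the opponent.
II strictly dominates: vs I: 7 > 5; vs II: 6 > 5.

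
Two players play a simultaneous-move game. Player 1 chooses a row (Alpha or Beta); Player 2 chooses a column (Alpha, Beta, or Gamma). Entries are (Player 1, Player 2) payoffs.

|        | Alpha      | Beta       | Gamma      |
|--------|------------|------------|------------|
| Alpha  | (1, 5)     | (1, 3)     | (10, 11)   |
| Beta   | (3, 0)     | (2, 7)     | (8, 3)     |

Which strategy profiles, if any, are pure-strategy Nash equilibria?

(Alpha, Gamma) and (Beta, Beta)

Check mutual best responses: a cell is a NE iff neither player can gain by unilaterally deviating.
Player 1's best responses — vs Alpha: Beta (payoff 3); vs Beta: Beta (payoff 2); vs Gamma: Alpha (payoff 10).
Player 2's best responses — vs Alpha: Gamma (payoff 11); vs Beta: Beta (payoff 7).
Mutual best responses occur at (Alpha, Gamma) and (Beta, Beta); at each, neither player gains by switching.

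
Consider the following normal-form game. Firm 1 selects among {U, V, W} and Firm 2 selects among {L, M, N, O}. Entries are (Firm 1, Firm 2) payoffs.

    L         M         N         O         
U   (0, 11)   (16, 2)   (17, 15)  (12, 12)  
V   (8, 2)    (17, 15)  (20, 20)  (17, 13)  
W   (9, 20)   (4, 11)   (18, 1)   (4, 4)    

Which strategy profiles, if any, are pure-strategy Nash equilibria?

A profile is a Nash equilibrium when each player is best-responding to the other.
Firm 1's best responses — vs L: W (payoff 9); vs M: V (payoff 17); vs N: V (payoff 20); vs O: V (payoff 17).
Firm 2's best responses — vs U: N (payoff 15); vs V: N (payoff 20); vs W: L (payoff 20).
Mutual best responses occur at (V, N) and (W, L); at each, neither player gains by switching.

(V, N) and (W, L)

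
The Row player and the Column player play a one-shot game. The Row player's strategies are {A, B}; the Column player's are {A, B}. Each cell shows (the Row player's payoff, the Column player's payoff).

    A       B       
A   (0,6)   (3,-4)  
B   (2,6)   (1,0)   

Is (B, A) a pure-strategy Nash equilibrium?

Holding the Column player at A: the Row player gets 2 from B, versus 0 from A. No profitable deviation for the Row player.
Holding the Row player at B: the Column player gets 6 from A, versus 0 from B. No profitable deviation for the Column player either.

Yes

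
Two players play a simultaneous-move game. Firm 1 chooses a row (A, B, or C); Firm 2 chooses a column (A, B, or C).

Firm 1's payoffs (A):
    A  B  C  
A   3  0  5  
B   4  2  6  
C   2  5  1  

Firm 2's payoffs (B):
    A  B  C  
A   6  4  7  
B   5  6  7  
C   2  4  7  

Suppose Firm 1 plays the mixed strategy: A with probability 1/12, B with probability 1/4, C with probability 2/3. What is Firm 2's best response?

C

Compute Firm 2's expected payoff from each pure strategy against the given mix.
A: (1/12)·6 + (1/4)·5 + (2/3)·2 = 37/12
B: (1/12)·4 + (1/4)·6 + (2/3)·4 = 9/2
C: (1/12)·7 + (1/4)·7 + (2/3)·7 = 7
Highest expected payoff is 7, from C.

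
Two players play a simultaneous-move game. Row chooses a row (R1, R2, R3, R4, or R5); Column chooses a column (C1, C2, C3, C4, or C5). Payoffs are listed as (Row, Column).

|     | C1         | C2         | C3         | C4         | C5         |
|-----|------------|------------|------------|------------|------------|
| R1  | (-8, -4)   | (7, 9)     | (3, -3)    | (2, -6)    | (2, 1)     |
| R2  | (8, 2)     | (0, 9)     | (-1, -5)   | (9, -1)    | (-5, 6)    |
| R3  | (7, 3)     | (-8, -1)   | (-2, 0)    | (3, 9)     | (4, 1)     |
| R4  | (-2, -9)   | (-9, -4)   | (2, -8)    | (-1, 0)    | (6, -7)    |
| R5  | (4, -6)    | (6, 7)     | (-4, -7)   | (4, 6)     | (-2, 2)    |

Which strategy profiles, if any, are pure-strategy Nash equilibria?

Check mutual best responses: a cell is a NE iff neither player can gain by unilaterally deviating.
Row's best responses — vs C1: R2 (payoff 8); vs C2: R1 (payoff 7); vs C3: R1 (payoff 3); vs C4: R2 (payoff 9); vs C5: R4 (payoff 6).
Column's best responses — vs R1: C2 (payoff 9); vs R2: C2 (payoff 9); vs R3: C4 (payoff 9); vs R4: C4 (payoff 0); vs R5: C2 (payoff 7).
The only mutual best response is (R1, C2); neither player gains by switching there.

(R1, C2)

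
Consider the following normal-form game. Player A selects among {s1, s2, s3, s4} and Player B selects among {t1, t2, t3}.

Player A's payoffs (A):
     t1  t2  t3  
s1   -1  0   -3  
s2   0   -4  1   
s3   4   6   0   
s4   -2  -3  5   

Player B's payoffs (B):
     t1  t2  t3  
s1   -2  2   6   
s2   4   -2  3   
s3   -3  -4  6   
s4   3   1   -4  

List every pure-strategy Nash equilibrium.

Check mutual best responses: a cell is a NE iff neither player can gain by unilaterally deviating.
Player A's best responses — vs t1: s3 (payoff 4); vs t2: s3 (payoff 6); vs t3: s4 (payoff 5).
Player B's best responses — vs s1: t3 (payoff 6); vs s2: t1 (payoff 4); vs s3: t3 (payoff 6); vs s4: t1 (payoff 3).
No cell has both players best-responding. For instance, Player A's best reply to t1 is s3, but against s3 Player B prefers t3 over t1.

There is no pure-strategy Nash equilibrium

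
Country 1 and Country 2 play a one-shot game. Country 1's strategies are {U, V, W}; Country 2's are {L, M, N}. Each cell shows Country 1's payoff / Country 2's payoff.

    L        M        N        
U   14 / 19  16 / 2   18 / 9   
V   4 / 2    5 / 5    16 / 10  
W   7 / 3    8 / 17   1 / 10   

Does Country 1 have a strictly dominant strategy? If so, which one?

A strategy is strictly dominant if it gives Country 1 a strictly higher payoff than every other strategy, against every choice by the opponent.
U strictly dominates: vs L: 14 > each of {4, 7}; vs M: 16 > each of {5, 8}; vs N: 18 > each of {16, 1}.

U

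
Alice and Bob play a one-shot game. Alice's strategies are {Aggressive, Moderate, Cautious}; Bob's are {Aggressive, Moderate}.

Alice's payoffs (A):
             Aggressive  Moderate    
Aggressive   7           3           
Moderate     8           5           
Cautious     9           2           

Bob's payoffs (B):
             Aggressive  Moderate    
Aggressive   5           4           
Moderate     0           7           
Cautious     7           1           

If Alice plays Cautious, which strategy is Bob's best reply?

Aggressive

With Alice fixed at Cautious, Bob's payoffs are: Aggressive → 7, Moderate → 1.
The maximum is 7, achieved by Aggressive.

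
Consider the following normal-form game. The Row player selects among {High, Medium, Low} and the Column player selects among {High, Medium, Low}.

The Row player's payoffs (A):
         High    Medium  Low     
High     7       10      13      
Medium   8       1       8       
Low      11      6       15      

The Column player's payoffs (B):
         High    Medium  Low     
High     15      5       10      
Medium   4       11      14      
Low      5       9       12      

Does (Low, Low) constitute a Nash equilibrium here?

Holding the Column player at Low: the Row player gets 15 from Low, versus 13 from High, 8 from Medium. No profitable deviation for the Row player.
Holding the Row player at Low: the Column player gets 12 from Low, versus 5 from High, 9 from Medium. No profitable deviation for the Column player either.

Yes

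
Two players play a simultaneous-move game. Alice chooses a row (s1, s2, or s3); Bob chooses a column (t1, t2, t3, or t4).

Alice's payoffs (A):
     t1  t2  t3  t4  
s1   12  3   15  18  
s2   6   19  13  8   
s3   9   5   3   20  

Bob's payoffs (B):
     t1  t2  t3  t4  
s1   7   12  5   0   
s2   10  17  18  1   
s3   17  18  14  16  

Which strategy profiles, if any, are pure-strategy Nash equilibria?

No pure-strategy Nash equilibrium

A profile is a Nash equilibrium when each player is best-responding to the other.
Alice's best responses — vs t1: s1 (payoff 12); vs t2: s2 (payoff 19); vs t3: s1 (payoff 15); vs t4: s3 (payoff 20).
Bob's best responses — vs s1: t2 (payoff 12); vs s2: t3 (payoff 18); vs s3: t2 (payoff 18).
No cell has both players best-responding. For instance, Alice's best reply to t4 is s3, but against s3 Bob prefers t2 over t4.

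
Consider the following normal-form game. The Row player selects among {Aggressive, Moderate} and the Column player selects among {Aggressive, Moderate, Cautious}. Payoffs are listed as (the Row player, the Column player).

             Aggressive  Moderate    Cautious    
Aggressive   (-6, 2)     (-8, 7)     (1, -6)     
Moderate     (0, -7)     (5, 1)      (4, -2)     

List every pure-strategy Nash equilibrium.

A profile is a Nash equilibrium when each player is best-responding to the other.
The Row player's best responses — vs Aggressive: Moderate (payoff 0); vs Moderate: Moderate (payoff 5); vs Cautious: Moderate (payoff 4).
The Column player's best responses — vs Aggressive: Moderate (payoff 7); vs Moderate: Moderate (payoff 1).
The only mutual best response is (Moderate, Moderate); neither player gains by switching there.

(Moderate, Moderate)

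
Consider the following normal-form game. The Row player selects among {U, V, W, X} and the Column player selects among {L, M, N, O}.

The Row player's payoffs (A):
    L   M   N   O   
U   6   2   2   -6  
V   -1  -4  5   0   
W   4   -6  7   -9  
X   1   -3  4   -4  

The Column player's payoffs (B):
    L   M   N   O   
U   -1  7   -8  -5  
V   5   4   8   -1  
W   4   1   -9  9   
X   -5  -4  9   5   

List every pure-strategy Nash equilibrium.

(U, M)

Find each player's best response to every opponent strategy; NE are the intersections.
The Row player's best responses — vs L: U (payoff 6); vs M: U (payoff 2); vs N: W (payoff 7); vs O: V (payoff 0).
The Column player's best responses — vs U: M (payoff 7); vs V: N (payoff 8); vs W: O (payoff 9); vs X: N (payoff 9).
The only mutual best response is (U, M); neither player gains by switching there.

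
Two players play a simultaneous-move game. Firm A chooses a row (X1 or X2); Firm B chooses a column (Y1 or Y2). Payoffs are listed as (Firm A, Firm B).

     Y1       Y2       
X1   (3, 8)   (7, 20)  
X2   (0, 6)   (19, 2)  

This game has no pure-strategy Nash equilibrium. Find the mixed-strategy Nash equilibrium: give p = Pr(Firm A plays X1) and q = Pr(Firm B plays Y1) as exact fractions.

p = 1/4, q = 4/5

Each player's mixing probability is pinned down by making the *other* player indifferent.
Firm B indifferent between Y1 and Y2: p·8 + (1−p)·6 = p·20 + (1−p)·2 ⟹ 6 + 2p = 2 + 18p ⟹ p = 1/4.
Firm A indifferent between X1 and X2: q·3 + (1−q)·7 = q·0 + (1−q)·19 ⟹ 7 + (-4)q = 19 + (-19)q ⟹ q = 4/5.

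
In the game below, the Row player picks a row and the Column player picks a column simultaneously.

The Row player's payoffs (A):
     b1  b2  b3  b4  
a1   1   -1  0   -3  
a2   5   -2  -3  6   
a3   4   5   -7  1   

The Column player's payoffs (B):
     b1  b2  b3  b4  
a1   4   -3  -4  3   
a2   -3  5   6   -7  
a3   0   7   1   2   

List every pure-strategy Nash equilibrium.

(a3, b2)

A profile is a Nash equilibrium when each player is best-responding to the other.
The Row player's best responses — vs b1: a2 (payoff 5); vs b2: a3 (payoff 5); vs b3: a1 (payoff 0); vs b4: a2 (payoff 6).
The Column player's best responses — vs a1: b1 (payoff 4); vs a2: b3 (payoff 6); vs a3: b2 (payoff 7).
The only mutual best response is (a3, b2); neither player gains by switching there.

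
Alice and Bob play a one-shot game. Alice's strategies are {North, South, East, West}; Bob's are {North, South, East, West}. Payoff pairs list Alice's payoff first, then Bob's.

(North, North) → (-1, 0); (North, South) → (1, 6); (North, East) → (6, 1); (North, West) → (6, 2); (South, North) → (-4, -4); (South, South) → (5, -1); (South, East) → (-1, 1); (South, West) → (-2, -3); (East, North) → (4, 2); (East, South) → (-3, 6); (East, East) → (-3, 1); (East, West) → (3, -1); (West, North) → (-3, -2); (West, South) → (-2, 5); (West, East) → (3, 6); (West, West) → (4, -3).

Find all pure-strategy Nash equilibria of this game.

Check mutual best responses: a cell is a NE iff neither player can gain by unilaterally deviating.
Alice's best responses — vs North: East (payoff 4); vs South: South (payoff 5); vs East: North (payoff 6); vs West: North (payoff 6).
Bob's best responses — vs North: South (payoff 6); vs South: East (payoff 1); vs East: South (payoff 6); vs West: East (payoff 6).
No cell has both players best-responding. For instance, Alice's best reply to East is North, but against North Bob prefers South over East.

There is no pure-strategy Nash equilibrium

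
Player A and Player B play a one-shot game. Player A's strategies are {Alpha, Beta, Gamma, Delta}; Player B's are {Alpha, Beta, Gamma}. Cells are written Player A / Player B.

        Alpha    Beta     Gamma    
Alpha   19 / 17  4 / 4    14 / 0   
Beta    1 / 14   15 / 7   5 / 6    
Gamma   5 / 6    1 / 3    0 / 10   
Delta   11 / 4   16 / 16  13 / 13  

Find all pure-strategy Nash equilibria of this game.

Check mutual best responses: a cell is a NE iff neither player can gain by unilaterally deviating.
Player A's best responses — vs Alpha: Alpha (payoff 19); vs Beta: Delta (payoff 16); vs Gamma: Alpha (payoff 14).
Player B's best responses — vs Alpha: Alpha (payoff 17); vs Beta: Alpha (payoff 14); vs Gamma: Gamma (payoff 10); vs Delta: Beta (payoff 16).
Mutual best responses occur at (Alpha, Alpha) and (Delta, Beta); at each, neither player gains by switching.

(Alpha, Alpha) and (Delta, Beta)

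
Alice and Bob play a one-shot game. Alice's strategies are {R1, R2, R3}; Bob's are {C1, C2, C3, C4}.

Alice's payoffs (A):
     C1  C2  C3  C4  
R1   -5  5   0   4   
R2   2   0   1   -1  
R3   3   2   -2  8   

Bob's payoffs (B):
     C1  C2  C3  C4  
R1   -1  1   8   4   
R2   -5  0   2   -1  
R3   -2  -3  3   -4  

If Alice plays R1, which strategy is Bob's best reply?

C3

With Alice fixed at R1, Bob's payoffs are: C1 → -1, C2 → 1, C3 → 8, C4 → 4.
The maximum is 8, achieved by C3.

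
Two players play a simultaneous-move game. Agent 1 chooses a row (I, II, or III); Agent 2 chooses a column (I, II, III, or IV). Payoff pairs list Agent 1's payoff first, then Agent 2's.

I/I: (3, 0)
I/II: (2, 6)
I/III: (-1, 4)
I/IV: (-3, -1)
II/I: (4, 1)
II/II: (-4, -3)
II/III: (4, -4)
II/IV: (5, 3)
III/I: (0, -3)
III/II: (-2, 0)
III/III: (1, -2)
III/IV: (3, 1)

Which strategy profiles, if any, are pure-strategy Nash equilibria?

Find each player's best response to every opponent strategy; NE are the intersections.
Agent 1's best responses — vs I: II (payoff 4); vs II: I (payoff 2); vs III: II (payoff 4); vs IV: II (payoff 5).
Agent 2's best responses — vs I: II (payoff 6); vs II: IV (payoff 3); vs III: IV (payoff 1).
Mutual best responses occur at (I, II) and (II, IV); at each, neither player gains by switching.

(I, II) and (II, IV)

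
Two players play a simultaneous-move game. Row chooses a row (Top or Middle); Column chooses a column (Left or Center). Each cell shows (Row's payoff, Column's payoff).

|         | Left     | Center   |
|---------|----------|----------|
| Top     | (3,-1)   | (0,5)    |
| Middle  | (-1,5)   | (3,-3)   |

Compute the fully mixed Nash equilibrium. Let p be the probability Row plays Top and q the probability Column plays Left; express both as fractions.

p = 4/7, q = 3/7

In a mixed NE each player is indifferent between their pure strategies, so the opponent's mix sets the indifference.
Column indifferent between Left and Center: p·(-1) + (1−p)·5 = p·5 + (1−p)·(-3) ⟹ 5 + (-6)p = (-3) + 8p ⟹ p = 4/7.
Row indifferent between Top and Middle: q·3 + (1−q)·0 = q·(-1) + (1−q)·3 ⟹ 0 + 3q = 3 + (-4)q ⟹ q = 3/7.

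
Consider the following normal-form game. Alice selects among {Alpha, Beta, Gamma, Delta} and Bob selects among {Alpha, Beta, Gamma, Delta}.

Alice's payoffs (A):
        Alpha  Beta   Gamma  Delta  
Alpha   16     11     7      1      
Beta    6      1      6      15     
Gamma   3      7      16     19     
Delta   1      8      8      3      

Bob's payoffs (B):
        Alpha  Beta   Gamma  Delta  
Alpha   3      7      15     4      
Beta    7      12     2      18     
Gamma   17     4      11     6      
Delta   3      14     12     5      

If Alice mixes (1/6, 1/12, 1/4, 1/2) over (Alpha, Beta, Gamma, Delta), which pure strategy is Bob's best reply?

Gamma

Bob's best reply maximizes expected payoff against the mix.
Alpha: (1/6)·3 + (1/12)·7 + (1/4)·17 + (1/2)·3 = 41/6
Beta: (1/6)·7 + (1/12)·12 + (1/4)·4 + (1/2)·14 = 61/6
Gamma: (1/6)·15 + (1/12)·2 + (1/4)·11 + (1/2)·12 = 137/12
Delta: (1/6)·4 + (1/12)·18 + (1/4)·6 + (1/2)·5 = 37/6
Highest expected payoff is 137/12, from Gamma.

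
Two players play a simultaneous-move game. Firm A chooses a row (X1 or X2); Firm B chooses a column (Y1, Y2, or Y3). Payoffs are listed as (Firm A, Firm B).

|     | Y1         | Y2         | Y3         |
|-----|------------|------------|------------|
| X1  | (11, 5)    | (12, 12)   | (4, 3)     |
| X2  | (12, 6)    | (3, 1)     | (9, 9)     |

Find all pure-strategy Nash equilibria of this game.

(X1, Y2) and (X2, Y3)

Check mutual best responses: a cell is a NE iff neither player can gain by unilaterally deviating.
Firm A's best responses — vs Y1: X2 (payoff 12); vs Y2: X1 (payoff 12); vs Y3: X2 (payoff 9).
Firm B's best responses — vs X1: Y2 (payoff 12); vs X2: Y3 (payoff 9).
Mutual best responses occur at (X1, Y2) and (X2, Y3); at each, neither player gains by switching.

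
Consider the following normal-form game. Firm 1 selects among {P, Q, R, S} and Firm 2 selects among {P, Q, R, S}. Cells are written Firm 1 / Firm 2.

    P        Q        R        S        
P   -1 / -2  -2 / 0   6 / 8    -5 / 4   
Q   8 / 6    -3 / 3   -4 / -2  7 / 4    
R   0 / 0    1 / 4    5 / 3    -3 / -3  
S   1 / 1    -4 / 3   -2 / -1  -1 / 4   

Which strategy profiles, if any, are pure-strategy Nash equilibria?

A profile is a Nash equilibrium when each player is best-responding to the other.
Firm 1's best responses — vs P: Q (payoff 8); vs Q: R (payoff 1); vs R: P (payoff 6); vs S: Q (payoff 7).
Firm 2's best responses — vs P: R (payoff 8); vs Q: P (payoff 6); vs R: Q (payoff 4); vs S: S (payoff 4).
Mutual best responses occur at (P, R), (Q, P), and (R, Q); at each, neither player gains by switching.

(P, R), (Q, P), and (R, Q)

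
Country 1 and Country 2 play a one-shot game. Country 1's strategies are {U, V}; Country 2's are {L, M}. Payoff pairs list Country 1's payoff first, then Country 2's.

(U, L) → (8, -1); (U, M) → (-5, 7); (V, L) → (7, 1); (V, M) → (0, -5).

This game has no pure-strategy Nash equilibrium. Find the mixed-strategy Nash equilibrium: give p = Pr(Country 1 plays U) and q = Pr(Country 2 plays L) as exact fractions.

p = 3/7, q = 5/6

Each player's mixing probability is pinned down by making the *other* player indifferent.
Country 2 indifferent between L and M: p·(-1) + (1−p)·1 = p·7 + (1−p)·(-5) ⟹ 1 + (-2)p = (-5) + 12p ⟹ p = 3/7.
Country 1 indifferent between U and V: q·8 + (1−q)·(-5) = q·7 + (1−q)·0 ⟹ (-5) + 13q = 0 + 7q ⟹ q = 5/6.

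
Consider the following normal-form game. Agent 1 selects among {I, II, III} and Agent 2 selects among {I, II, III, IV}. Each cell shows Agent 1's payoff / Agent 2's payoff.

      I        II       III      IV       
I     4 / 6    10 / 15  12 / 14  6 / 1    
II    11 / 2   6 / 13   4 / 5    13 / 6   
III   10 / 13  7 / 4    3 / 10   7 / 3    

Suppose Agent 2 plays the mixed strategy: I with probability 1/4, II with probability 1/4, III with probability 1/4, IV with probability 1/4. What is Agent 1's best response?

Agent 1's best reply maximizes expected payoff against the mix.
I: (1/4)·4 + (1/4)·10 + (1/4)·12 + (1/4)·6 = 8
II: (1/4)·11 + (1/4)·6 + (1/4)·4 + (1/4)·13 = 17/2
III: (1/4)·10 + (1/4)·7 + (1/4)·3 + (1/4)·7 = 27/4
Highest expected payoff is 17/2, from II.

II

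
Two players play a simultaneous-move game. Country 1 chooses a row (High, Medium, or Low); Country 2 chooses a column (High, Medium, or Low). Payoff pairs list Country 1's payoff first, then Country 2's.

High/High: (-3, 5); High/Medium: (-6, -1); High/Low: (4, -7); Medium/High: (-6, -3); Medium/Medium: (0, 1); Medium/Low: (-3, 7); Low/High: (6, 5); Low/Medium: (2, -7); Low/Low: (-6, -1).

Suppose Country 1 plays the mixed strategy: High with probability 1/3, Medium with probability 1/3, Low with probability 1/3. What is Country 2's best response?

High

Country 2's best reply maximizes expected payoff against the mix.
High: (1/3)·5 + (1/3)·(-3) + (1/3)·5 = 7/3
Medium: (1/3)·(-1) + (1/3)·1 + (1/3)·(-7) = -7/3
Low: (1/3)·(-7) + (1/3)·7 + (1/3)·(-1) = -1/3
Highest expected payoff is 7/3, from High.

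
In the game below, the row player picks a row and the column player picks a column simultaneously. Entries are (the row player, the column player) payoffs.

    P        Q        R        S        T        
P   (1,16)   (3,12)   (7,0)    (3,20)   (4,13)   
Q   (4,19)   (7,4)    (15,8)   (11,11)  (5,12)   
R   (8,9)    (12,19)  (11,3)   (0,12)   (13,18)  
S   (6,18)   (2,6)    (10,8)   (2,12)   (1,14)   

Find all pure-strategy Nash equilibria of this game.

A profile is a Nash equilibrium when each player is best-responding to the other.
The row player's best responses — vs P: R (payoff 8); vs Q: R (payoff 12); vs R: Q (payoff 15); vs S: Q (payoff 11); vs T: R (payoff 13).
The column player's best responses — vs P: S (payoff 20); vs Q: P (payoff 19); vs R: Q (payoff 19); vs S: P (payoff 18).
The only mutual best response is (R, Q); neither player gains by switching there.

(R, Q)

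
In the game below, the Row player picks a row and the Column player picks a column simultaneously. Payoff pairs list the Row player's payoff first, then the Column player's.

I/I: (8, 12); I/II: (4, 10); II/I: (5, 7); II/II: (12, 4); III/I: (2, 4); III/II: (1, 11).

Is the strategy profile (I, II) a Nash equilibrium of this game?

Holding the Column player at II: the Row player gets 4 from I but could get 12 by switching to II. The Row player has a profitable deviation.

No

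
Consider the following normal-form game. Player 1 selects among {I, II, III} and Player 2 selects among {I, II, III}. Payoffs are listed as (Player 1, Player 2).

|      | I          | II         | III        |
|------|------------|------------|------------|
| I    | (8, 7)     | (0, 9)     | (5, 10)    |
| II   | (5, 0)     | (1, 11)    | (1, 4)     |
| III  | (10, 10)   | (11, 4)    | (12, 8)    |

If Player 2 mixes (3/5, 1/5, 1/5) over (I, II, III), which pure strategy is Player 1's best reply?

III

Player 1's best reply maximizes expected payoff against the mix.
I: (3/5)·8 + (1/5)·0 + (1/5)·5 = 29/5
II: (3/5)·5 + (1/5)·1 + (1/5)·1 = 17/5
III: (3/5)·10 + (1/5)·11 + (1/5)·12 = 53/5
Highest expected payoff is 53/5, from III.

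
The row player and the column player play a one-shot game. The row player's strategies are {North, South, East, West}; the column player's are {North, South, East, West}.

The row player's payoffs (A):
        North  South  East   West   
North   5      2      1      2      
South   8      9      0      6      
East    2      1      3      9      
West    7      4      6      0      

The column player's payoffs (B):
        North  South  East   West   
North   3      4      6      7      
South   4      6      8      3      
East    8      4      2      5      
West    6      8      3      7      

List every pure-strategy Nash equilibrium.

Find each player's best response to every opponent strategy; NE are the intersections.
The row player's best responses — vs North: South (payoff 8); vs South: South (payoff 9); vs East: West (payoff 6); vs West: East (payoff 9).
The column player's best responses — vs North: West (payoff 7); vs South: East (payoff 8); vs East: North (payoff 8); vs West: South (payoff 8).
No cell has both players best-responding. For instance, the row player's best reply to East is West, but against West the column player prefers South over East.

None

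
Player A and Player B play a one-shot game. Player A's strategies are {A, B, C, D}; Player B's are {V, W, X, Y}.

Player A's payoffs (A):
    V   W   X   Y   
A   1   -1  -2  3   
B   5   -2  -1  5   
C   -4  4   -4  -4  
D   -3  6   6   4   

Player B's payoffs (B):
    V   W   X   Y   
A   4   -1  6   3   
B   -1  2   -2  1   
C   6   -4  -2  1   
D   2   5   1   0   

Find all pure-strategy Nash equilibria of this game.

(D, W)

Find each player's best response to every opponent strategy; NE are the intersections.
Player A's best responses — vs V: B (payoff 5); vs W: D (payoff 6); vs X: D (payoff 6); vs Y: B (payoff 5).
Player B's best responses — vs A: X (payoff 6); vs B: W (payoff 2); vs C: V (payoff 6); vs D: W (payoff 5).
The only mutual best response is (D, W); neither player gains by switching there.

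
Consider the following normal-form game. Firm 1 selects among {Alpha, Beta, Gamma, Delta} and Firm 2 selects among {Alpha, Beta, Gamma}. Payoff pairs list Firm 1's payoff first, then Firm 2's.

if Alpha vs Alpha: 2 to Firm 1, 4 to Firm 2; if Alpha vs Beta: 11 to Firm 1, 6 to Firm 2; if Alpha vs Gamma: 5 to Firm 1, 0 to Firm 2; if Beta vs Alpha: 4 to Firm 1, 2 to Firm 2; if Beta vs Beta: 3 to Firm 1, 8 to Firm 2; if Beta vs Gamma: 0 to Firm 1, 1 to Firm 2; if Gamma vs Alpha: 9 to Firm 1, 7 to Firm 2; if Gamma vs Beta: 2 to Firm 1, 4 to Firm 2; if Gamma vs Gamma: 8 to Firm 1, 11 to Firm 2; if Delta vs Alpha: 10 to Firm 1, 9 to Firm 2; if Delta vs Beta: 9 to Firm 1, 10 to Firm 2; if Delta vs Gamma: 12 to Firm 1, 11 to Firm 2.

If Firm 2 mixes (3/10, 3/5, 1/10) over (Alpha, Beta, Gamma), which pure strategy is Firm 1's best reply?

Delta

Firm 1's best reply maximizes expected payoff against the mix.
Alpha: (3/10)·2 + (3/5)·11 + (1/10)·5 = 77/10
Beta: (3/10)·4 + (3/5)·3 + (1/10)·0 = 3
Gamma: (3/10)·9 + (3/5)·2 + (1/10)·8 = 47/10
Delta: (3/10)·10 + (3/5)·9 + (1/10)·12 = 48/5
Highest expected payoff is 48/5, from Delta.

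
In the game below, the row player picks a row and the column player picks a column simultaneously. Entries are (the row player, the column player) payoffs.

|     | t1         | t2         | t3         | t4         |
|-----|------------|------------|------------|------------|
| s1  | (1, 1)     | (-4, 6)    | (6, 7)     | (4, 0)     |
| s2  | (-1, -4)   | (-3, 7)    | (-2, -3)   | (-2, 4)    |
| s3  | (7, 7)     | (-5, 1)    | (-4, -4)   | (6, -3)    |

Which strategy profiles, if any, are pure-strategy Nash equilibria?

(s1, t3), (s2, t2), and (s3, t1)

A profile is a Nash equilibrium when each player is best-responding to the other.
The row player's best responses — vs t1: s3 (payoff 7); vs t2: s2 (payoff -3); vs t3: s1 (payoff 6); vs t4: s3 (payoff 6).
The column player's best responses — vs s1: t3 (payoff 7); vs s2: t2 (payoff 7); vs s3: t1 (payoff 7).
Mutual best responses occur at (s1, t3), (s2, t2), and (s3, t1); at each, neither player gains by switching.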